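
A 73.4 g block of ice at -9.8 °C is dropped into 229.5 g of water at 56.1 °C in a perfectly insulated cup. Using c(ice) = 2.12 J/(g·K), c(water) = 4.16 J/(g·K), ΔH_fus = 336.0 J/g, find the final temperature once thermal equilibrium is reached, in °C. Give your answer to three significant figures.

T_f = 21.7 °C

Heat to bring ice to 0 °C and melt it: q₁ = 73.4×2.12×9.8 + 73.4×336.0 = 26187 J
Heat the water can supply cooling to 0 °C: 229.5×4.16×56.1 = 53559.8 J > q₁, so all ice melts.
Energy balance: 229.5×4.16×(56.1 − T) = 26187 + 73.4×4.16×(T − 0)
954.72(56.1 − T) = 26187 + 305.344 T
53559.8 − 26187 = 1260.064 T
T = 27372.8 / 1260.064 = 21.72 °C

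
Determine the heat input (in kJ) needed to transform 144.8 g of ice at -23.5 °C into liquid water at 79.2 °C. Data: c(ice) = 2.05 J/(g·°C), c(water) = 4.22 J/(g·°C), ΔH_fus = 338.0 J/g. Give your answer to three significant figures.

q1 (heat ice -23.5→0.0 °C): 144.8 × 2.05 × 23.5 = 6976 J
q2 (melt at 0 °C): 144.8 × 338.0 = 48942 J
q3 (heat water 0.0→79.2 °C): 144.8 × 4.22 × 79.2 = 48396 J
Total: 6976 + 48942 + 48396 = 104314 J = 104 kJ

q = 104 kJ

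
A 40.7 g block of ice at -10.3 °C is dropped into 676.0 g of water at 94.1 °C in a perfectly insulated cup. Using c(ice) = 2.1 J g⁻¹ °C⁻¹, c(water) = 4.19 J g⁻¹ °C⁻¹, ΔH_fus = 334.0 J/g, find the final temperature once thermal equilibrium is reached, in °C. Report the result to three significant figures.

Heat to bring ice to 0 °C and melt it: q₁ = 40.7×2.1×10.3 + 40.7×334.0 = 14474 J
Heat the water can supply cooling to 0 °C: 676.0×4.19×94.1 = 266533 J > q₁, so all ice melts.
Energy balance: 676.0×4.19×(94.1 − T) = 14474 + 40.7×4.19×(T − 0)
2832.44(94.1 − T) = 14474 + 170.533 T
266533 − 14474 = 3002.973 T
T = 252059 / 3002.973 = 83.94 °C

T_f = 83.9 °C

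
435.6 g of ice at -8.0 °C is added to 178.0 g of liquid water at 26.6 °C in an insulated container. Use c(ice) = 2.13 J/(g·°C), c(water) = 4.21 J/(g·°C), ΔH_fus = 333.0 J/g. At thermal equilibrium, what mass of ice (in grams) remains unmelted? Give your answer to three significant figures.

m_ice remaining = 398 g

Heat to warm all ice to 0 °C: 435.6×2.13×8.0 = 7422.6 J
Heat released by water cooling to 0 °C: 178.0×4.21×26.6 = 19934 J
19934 J < 7422.6 + 435.6×333.0 = 152477.4 J, so not all ice melts; final T = 0 °C.
Heat left for melting: 19934 − 7422.6 = 12511.4 J
Mass melted = 12511.4 / 333.0 = 37.57 g
Ice remaining = 435.6 − 37.57 = 398.03 g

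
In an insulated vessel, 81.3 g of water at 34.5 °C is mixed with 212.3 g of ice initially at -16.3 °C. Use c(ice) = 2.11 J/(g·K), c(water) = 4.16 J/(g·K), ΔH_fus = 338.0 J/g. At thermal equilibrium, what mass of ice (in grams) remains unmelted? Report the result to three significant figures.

Heat to warm all ice to 0 °C: 212.3×2.11×16.3 = 7301.6 J
Heat released by water cooling to 0 °C: 81.3×4.16×34.5 = 11668 J
11668 J < 7301.6 + 212.3×338.0 = 79059.0 J, so not all ice melts; final T = 0 °C.
Heat left for melting: 11668 − 7301.6 = 4366.4 J
Mass melted = 4366.4 / 338.0 = 12.92 g
Ice remaining = 212.3 − 12.92 = 199.38 g

m_ice remaining = 199 g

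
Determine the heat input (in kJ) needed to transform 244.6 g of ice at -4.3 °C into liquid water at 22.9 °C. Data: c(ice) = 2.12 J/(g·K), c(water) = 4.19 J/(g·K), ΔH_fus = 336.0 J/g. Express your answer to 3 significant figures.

q = 108 kJ

q1 (heat ice -4.3→0.0 °C): 244.6 × 2.12 × 4.3 = 2230 J
q2 (melt at 0 °C): 244.6 × 336.0 = 82186 J
q3 (heat water 0.0→22.9 °C): 244.6 × 4.19 × 22.9 = 23470 J
Total: 2230 + 82186 + 23470 = 107886 J = 108 kJ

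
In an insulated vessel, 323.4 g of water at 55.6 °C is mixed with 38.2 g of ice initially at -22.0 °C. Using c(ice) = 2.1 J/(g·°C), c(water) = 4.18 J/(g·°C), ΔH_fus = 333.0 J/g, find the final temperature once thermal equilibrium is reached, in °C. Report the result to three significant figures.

Heat to bring ice to 0 °C and melt it: q₁ = 38.2×2.1×22.0 + 38.2×333.0 = 14485 J
Heat the water can supply cooling to 0 °C: 323.4×4.18×55.6 = 75160.7 J > q₁, so all ice melts.
Energy balance: 323.4×4.18×(55.6 − T) = 14485 + 38.2×4.18×(T − 0)
1351.812(55.6 − T) = 14485 + 159.676 T
75160.7 − 14485 = 1511.488 T
T = 60675.7 / 1511.488 = 40.14 °C

T_f = 40.1 °C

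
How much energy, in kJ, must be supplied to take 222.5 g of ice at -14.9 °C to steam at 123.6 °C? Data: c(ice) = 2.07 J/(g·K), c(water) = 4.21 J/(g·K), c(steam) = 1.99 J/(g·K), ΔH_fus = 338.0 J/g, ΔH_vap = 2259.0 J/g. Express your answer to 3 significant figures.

q1 (heat ice -14.9→0.0 °C): 222.5 × 2.07 × 14.9 = 6863 J
q2 (melt at 0 °C): 222.5 × 338.0 = 75205 J
q3 (heat water 0.0→100.0 °C): 222.5 × 4.21 × 100.0 = 93673 J
q4 (vaporize at 100 °C): 222.5 × 2259.0 = 502628 J
q5 (heat steam 100.0→123.6 °C): 222.5 × 1.99 × 23.6 = 10449 J
Total: 6863 + 75205 + 93673 + 502628 + 10449 = 688818 J = 689 kJ

q = 689 kJ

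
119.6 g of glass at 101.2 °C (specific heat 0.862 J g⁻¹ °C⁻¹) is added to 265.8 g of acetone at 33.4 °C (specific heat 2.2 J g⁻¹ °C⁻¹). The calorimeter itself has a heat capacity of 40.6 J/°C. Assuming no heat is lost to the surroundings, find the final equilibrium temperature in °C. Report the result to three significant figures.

Heat lost by glass = heat gained by acetone + calorimeter.
(119.6)(0.862)(101.2 − T) = [(265.8)(2.2) + 40.6](T − 33.4)
103.0952 (101.2 − T) = 625.36 (T − 33.4)
10433 − 103.0952 T = 625.36 T − 20887
31320 = 728.4552 T
T = 43.00 °C

T_f = 43.0 °C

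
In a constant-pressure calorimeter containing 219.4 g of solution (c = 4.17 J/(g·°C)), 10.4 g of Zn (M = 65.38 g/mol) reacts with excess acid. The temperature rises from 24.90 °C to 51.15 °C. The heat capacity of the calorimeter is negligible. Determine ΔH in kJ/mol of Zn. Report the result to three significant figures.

ΔH = -151 kJ/mol

|ΔT| = |51.15 − 24.90| = 26.25 °C
|q_surr| = (219.4 × 4.17) × 26.25 = 914.898 × 26.25 = 24020 J
n(Zn) = 10.4 / 65.38 = 0.1591 mol
Temperature rose, so q_rxn = −|q_surr| = -24.02 kJ
ΔH = q_rxn / n = -151.0 kJ/mol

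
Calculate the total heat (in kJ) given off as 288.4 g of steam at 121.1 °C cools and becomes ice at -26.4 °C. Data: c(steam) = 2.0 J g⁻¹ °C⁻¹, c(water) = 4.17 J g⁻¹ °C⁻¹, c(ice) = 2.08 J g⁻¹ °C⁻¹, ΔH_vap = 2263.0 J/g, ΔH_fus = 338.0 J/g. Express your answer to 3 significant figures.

q = 898 kJ

q1 (cool steam 121.1→100 °C): 288.4 × 2.0 × 21.1 = 12170 J
q2 (condense at 100 °C): 288.4 × 2263.0 = 652649 J
q3 (cool water 100→0 °C): 288.4 × 4.17 × 100.0 = 120263 J
q4 (freeze at 0 °C): 288.4 × 338.0 = 97479 J
q5 (cool ice 0→-26.4 °C): 288.4 × 2.08 × 26.4 = 15837 J
Total: 12170 + 652649 + 120263 + 97479 + 15837 = 898398 J = 898 kJ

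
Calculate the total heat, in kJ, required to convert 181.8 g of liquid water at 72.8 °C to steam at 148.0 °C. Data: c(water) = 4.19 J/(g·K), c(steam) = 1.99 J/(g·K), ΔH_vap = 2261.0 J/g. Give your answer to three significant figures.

q1 (heat water 72.8→100.0 °C): 181.8 × 4.19 × 27.2 = 20719 J
q2 (vaporize at 100 °C): 181.8 × 2261.0 = 411050 J
q3 (heat steam 100.0→148.0 °C): 181.8 × 1.99 × 48.0 = 17366 J
Total: 20719 + 411050 + 17366 = 449135 J = 449 kJ

q = 449 kJ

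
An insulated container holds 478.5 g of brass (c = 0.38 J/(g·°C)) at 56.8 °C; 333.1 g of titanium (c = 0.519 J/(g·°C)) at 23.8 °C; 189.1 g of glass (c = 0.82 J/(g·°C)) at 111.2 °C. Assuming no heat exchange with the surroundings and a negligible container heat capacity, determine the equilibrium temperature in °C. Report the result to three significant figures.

T_f = 62.2 °C

Σ mᵢcᵢ(T − Tᵢ) = 0  ⇒  T = Σ mᵢcᵢTᵢ / Σ mᵢcᵢ
Σ mᵢcᵢ = 478.5×0.38 + 333.1×0.519 + 189.1×0.82 = 509.7709
Σ mᵢcᵢTᵢ = 181.83×56.8 + 172.8789×23.8 + 155.062×111.2 = 31685
T = 31685 / 509.7709 = 62.16 °C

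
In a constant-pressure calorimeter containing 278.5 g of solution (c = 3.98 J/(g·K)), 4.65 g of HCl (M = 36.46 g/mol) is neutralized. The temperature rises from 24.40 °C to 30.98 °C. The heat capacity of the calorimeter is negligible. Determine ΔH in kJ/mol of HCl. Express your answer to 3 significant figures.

ΔH = -57.2 kJ/mol

|ΔT| = |30.98 − 24.40| = 6.58 °C
|q_surr| = (278.5 × 3.98) × 6.58 = 1108.43 × 6.58 = 7293 J
n(HCl) = 4.65 / 36.46 = 0.1275 mol
Temperature rose, so q_rxn = −|q_surr| = -7.293 kJ
ΔH = q_rxn / n = -57.20 kJ/mol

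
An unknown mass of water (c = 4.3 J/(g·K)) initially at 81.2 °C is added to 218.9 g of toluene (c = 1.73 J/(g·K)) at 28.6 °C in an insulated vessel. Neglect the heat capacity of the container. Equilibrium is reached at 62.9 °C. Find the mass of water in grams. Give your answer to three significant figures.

m = 165 g

q_gained = (218.9 × 1.73) × (62.9 − 28.6) = 12990 J
q_lost = m × 4.3 × (81.2 − 62.9) = 78.69 m
m = 12990 / 78.69 = 165 g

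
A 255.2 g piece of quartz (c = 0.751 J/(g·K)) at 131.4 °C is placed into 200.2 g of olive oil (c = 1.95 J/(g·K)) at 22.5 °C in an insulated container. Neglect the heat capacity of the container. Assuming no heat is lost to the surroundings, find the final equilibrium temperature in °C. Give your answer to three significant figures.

T_f = 58.4 °C

Heat lost by quartz = heat gained by olive oil.
(255.2)(0.751)(131.4 − T) = (200.2)(1.95)(T − 22.5)
191.6552 (131.4 − T) = 390.39 (T − 22.5)
25183 − 191.6552 T = 390.39 T − 8783.8
33966.8 = 582.0452 T
T = 58.36 °C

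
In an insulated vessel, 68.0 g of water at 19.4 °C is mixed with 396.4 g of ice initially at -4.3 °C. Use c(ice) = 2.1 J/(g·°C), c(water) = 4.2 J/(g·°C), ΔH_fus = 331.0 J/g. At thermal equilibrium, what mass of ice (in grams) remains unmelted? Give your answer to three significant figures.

Heat to warm all ice to 0 °C: 396.4×2.1×4.3 = 3579.5 J
Heat released by water cooling to 0 °C: 68.0×4.2×19.4 = 5540.6 J
5540.6 J < 3579.5 + 396.4×331.0 = 134787.9 J, so not all ice melts; final T = 0 °C.
Heat left for melting: 5540.6 − 3579.5 = 1961.1 J
Mass melted = 1961.1 / 331.0 = 5.925 g
Ice remaining = 396.4 − 5.925 = 390.475 g

m_ice remaining = 390 g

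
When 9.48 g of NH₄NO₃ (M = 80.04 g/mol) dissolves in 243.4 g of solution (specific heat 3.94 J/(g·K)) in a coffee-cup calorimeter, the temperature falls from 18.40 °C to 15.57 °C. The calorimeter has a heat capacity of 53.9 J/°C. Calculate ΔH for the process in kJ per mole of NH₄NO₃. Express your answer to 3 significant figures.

|ΔT| = |15.57 − 18.40| = 2.83 °C
|q_surr| = (243.4 × 3.94 + 53.9) × 2.83 = 1012.896 × 2.83 = 2866 J
n(NH₄NO₃) = 9.48 / 80.04 = 0.1184 mol
Temperature fell, so q_rxn = +|q_surr| = 2.866 kJ
ΔH = q_rxn / n = 24.21 kJ/mol

ΔH = 24.2 kJ/mol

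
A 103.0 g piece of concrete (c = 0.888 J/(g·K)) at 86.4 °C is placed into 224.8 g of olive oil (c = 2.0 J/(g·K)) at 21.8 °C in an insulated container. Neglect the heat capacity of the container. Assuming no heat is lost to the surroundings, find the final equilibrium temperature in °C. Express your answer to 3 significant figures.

T_f = 32.7 °C

Heat lost by concrete = heat gained by olive oil.
(103.0)(0.888)(86.4 − T) = (224.8)(2.0)(T − 21.8)
91.464 (86.4 − T) = 449.6 (T − 21.8)
7902.5 − 91.464 T = 449.6 T − 9801.3
17703.8 = 541.064 T
T = 32.72 °C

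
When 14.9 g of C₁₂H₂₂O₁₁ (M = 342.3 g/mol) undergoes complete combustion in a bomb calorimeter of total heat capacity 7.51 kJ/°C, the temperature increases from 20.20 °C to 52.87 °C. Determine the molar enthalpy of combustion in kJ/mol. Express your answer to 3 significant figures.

ΔT = 52.87 − 20.20 = 32.67 °C
q_cal = C_cal × ΔT = 7.51 × 32.67 = 245.3517 kJ
n = 14.9 / 342.3 = 0.04353 mol
q_rxn = −q_cal = -245.3517 kJ
ΔH = -245.3517 / 0.04353 = -5636 kJ/mol

ΔH = -5640 kJ/mol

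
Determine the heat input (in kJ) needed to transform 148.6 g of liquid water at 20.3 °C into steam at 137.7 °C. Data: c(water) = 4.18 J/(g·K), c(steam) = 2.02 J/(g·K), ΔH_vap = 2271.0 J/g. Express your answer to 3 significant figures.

q1 (heat water 20.3→100.0 °C): 148.6 × 4.18 × 79.7 = 49505 J
q2 (vaporize at 100 °C): 148.6 × 2271.0 = 337471 J
q3 (heat steam 100.0→137.7 °C): 148.6 × 2.02 × 37.7 = 11316 J
Total: 49505 + 337471 + 11316 = 398292 J = 398 kJ

q = 398 kJ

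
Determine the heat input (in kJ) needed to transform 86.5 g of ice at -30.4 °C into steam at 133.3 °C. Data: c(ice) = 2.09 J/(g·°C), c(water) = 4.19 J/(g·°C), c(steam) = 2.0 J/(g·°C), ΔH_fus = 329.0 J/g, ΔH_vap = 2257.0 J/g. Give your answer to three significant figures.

q = 271 kJ

q1 (heat ice -30.4→0.0 °C): 86.5 × 2.09 × 30.4 = 5496 J
q2 (melt at 0 °C): 86.5 × 329.0 = 28459 J
q3 (heat water 0.0→100.0 °C): 86.5 × 4.19 × 100.0 = 36244 J
q4 (vaporize at 100 °C): 86.5 × 2257.0 = 195231 J
q5 (heat steam 100.0→133.3 °C): 86.5 × 2.0 × 33.3 = 5761 J
Total: 5496 + 28459 + 36244 + 195231 + 5761 = 271191 J = 271 kJ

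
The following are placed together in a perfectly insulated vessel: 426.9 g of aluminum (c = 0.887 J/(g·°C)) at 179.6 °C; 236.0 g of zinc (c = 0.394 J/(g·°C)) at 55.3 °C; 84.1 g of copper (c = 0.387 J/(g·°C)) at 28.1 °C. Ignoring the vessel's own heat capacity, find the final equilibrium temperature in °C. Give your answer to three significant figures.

Σ mᵢcᵢ(T − Tᵢ) = 0  ⇒  T = Σ mᵢcᵢTᵢ / Σ mᵢcᵢ
Σ mᵢcᵢ = 426.9×0.887 + 236.0×0.394 + 84.1×0.387 = 504.1910
Σ mᵢcᵢTᵢ = 378.6603×179.6 + 92.984×55.3 + 32.5467×28.1 = 74064
T = 74064 / 504.1910 = 146.9 °C

T_f = 147 °C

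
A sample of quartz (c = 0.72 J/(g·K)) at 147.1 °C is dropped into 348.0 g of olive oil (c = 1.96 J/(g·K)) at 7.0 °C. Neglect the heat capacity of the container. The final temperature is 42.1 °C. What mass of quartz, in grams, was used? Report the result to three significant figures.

m = 317 g

q_gained = (348.0 × 1.96) × (42.1 − 7.0) = 23940 J
q_lost = m × 0.72 × (147.1 − 42.1) = 75.6 m
m = 23940 / 75.6 = 317 g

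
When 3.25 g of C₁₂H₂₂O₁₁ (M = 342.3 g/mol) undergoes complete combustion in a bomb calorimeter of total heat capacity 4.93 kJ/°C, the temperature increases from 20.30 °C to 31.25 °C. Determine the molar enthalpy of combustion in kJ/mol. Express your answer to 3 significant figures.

ΔT = 31.25 − 20.30 = 10.95 °C
q_cal = C_cal × ΔT = 4.93 × 10.95 = 53.9835 kJ
n = 3.25 / 342.3 = 0.009495 mol
q_rxn = −q_cal = -53.9835 kJ
ΔH = -53.9835 / 0.009495 = -5685 kJ/mol

ΔH = -5690 kJ/mol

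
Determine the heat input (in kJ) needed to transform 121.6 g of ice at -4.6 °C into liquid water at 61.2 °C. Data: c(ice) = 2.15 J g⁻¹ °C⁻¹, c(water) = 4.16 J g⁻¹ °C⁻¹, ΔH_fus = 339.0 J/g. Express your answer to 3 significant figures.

q1 (heat ice -4.6→0.0 °C): 121.6 × 2.15 × 4.6 = 1203 J
q2 (melt at 0 °C): 121.6 × 339.0 = 41222 J
q3 (heat water 0.0→61.2 °C): 121.6 × 4.16 × 61.2 = 30958 J
Total: 1203 + 41222 + 30958 = 73383 J = 73.4 kJ

q = 73.4 kJ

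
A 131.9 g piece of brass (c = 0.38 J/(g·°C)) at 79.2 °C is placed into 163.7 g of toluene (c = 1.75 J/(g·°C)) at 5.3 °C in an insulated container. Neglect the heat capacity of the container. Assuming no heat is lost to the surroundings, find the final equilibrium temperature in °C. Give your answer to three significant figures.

Heat lost by brass = heat gained by toluene.
(131.9)(0.38)(79.2 − T) = (163.7)(1.75)(T − 5.3)
50.122 (79.2 − T) = 286.475 (T − 5.3)
3969.7 − 50.122 T = 286.475 T − 1518.3
5488.0 = 336.597 T
T = 16.30 °C

T_f = 16.3 °C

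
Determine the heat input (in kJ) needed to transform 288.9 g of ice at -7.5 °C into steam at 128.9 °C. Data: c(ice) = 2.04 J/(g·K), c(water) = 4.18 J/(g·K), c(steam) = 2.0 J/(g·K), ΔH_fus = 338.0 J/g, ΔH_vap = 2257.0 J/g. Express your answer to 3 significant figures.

q1 (heat ice -7.5→0.0 °C): 288.9 × 2.04 × 7.5 = 4420 J
q2 (melt at 0 °C): 288.9 × 338.0 = 97648 J
q3 (heat water 0.0→100.0 °C): 288.9 × 4.18 × 100.0 = 120760 J
q4 (vaporize at 100 °C): 288.9 × 2257.0 = 652047 J
q5 (heat steam 100.0→128.9 °C): 288.9 × 2.0 × 28.9 = 16698 J
Total: 4420 + 97648 + 120760 + 652047 + 16698 = 891573 J = 892 kJ

q = 892 kJ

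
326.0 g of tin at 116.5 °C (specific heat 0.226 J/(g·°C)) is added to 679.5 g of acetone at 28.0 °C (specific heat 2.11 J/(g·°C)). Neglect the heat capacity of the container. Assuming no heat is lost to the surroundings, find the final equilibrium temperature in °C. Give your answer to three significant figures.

Heat lost by tin = heat gained by acetone.
(326.0)(0.226)(116.5 − T) = (679.5)(2.11)(T − 28.0)
73.676 (116.5 − T) = 1433.745 (T − 28.0)
8583.3 − 73.676 T = 1433.745 T − 40145
48728.3 = 1507.421 T
T = 32.33 °C

T_f = 32.3 °C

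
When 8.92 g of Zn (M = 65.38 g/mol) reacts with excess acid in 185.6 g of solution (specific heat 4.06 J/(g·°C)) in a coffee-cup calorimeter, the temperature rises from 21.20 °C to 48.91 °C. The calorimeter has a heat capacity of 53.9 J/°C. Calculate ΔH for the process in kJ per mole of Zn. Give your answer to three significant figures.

|ΔT| = |48.91 − 21.20| = 27.71 °C
|q_surr| = (185.6 × 4.06 + 53.9) × 27.71 = 807.436 × 27.71 = 22370 J
n(Zn) = 8.92 / 65.38 = 0.1364 mol
Temperature rose, so q_rxn = −|q_surr| = -22.37 kJ
ΔH = q_rxn / n = -164.0 kJ/mol

ΔH = -164 kJ/mol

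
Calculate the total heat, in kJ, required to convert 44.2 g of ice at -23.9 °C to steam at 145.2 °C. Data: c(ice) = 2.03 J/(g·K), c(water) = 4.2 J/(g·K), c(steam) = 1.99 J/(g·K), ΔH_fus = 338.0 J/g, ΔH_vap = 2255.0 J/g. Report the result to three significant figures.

q = 139 kJ

q1 (heat ice -23.9→0.0 °C): 44.2 × 2.03 × 23.9 = 2144 J
q2 (melt at 0 °C): 44.2 × 338.0 = 14940 J
q3 (heat water 0.0→100.0 °C): 44.2 × 4.2 × 100.0 = 18564 J
q4 (vaporize at 100 °C): 44.2 × 2255.0 = 99671 J
q5 (heat steam 100.0→145.2 °C): 44.2 × 1.99 × 45.2 = 3976 J
Total: 2144 + 14940 + 18564 + 99671 + 3976 = 139295 J = 139 kJ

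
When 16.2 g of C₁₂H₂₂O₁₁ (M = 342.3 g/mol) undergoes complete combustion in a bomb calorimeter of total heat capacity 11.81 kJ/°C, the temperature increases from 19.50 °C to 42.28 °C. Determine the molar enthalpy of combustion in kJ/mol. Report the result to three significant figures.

ΔH = -5680 kJ/mol

ΔT = 42.28 − 19.50 = 22.78 °C
q_cal = C_cal × ΔT = 11.81 × 22.78 = 269.0318 kJ
n = 16.2 / 342.3 = 0.04733 mol
q_rxn = −q_cal = -269.0318 kJ
ΔH = -269.0318 / 0.04733 = -5684 kJ/mol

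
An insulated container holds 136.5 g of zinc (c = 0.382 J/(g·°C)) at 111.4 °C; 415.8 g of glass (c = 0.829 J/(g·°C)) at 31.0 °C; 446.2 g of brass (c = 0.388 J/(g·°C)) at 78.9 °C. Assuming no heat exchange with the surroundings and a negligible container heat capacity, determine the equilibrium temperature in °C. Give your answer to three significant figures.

T_f = 52.9 °C

Σ mᵢcᵢ(T − Tᵢ) = 0  ⇒  T = Σ mᵢcᵢTᵢ / Σ mᵢcᵢ
Σ mᵢcᵢ = 136.5×0.382 + 415.8×0.829 + 446.2×0.388 = 569.9668
Σ mᵢcᵢTᵢ = 52.143×111.4 + 344.6982×31.0 + 173.1256×78.9 = 30154
T = 30154 / 569.9668 = 52.90 °C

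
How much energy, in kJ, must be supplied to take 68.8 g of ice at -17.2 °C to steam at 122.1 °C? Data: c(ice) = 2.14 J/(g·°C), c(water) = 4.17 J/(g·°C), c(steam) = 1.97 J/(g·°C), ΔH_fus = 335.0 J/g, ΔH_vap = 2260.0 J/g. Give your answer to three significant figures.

q = 213 kJ

q1 (heat ice -17.2→0.0 °C): 68.8 × 2.14 × 17.2 = 2532 J
q2 (melt at 0 °C): 68.8 × 335.0 = 23048 J
q3 (heat water 0.0→100.0 °C): 68.8 × 4.17 × 100.0 = 28690 J
q4 (vaporize at 100 °C): 68.8 × 2260.0 = 155488 J
q5 (heat steam 100.0→122.1 °C): 68.8 × 1.97 × 22.1 = 2995 J
Total: 2532 + 23048 + 28690 + 155488 + 2995 = 212753 J = 213 kJ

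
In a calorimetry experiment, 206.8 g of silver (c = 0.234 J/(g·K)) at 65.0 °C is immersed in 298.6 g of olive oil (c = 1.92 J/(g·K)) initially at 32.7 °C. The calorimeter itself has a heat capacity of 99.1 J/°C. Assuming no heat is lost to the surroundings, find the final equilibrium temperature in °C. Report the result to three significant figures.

T_f = 34.9 °C

Heat lost by silver = heat gained by olive oil + calorimeter.
(206.8)(0.234)(65.0 − T) = [(298.6)(1.92) + 99.1](T − 32.7)
48.3912 (65.0 − T) = 672.412 (T − 32.7)
3145.4 − 48.3912 T = 672.412 T − 21988
25133.4 = 720.8032 T
T = 34.87 °C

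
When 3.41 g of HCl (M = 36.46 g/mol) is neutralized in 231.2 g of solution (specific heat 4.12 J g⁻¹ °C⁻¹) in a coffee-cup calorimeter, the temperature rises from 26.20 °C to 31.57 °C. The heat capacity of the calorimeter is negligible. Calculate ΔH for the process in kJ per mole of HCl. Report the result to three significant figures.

ΔH = -54.7 kJ/mol

|ΔT| = |31.57 − 26.20| = 5.37 °C
|q_surr| = (231.2 × 4.12) × 5.37 = 952.544 × 5.37 = 5115 J
n(HCl) = 3.41 / 36.46 = 0.09353 mol
Temperature rose, so q_rxn = −|q_surr| = -5.115 kJ
ΔH = q_rxn / n = -54.69 kJ/mol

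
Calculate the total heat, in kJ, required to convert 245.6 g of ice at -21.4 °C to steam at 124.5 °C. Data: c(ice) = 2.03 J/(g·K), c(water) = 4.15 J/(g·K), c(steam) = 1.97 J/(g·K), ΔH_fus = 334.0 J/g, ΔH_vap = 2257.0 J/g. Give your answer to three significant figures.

q1 (heat ice -21.4→0.0 °C): 245.6 × 2.03 × 21.4 = 10669 J
q2 (melt at 0 °C): 245.6 × 334.0 = 82030 J
q3 (heat water 0.0→100.0 °C): 245.6 × 4.15 × 100.0 = 101924 J
q4 (vaporize at 100 °C): 245.6 × 2257.0 = 554319 J
q5 (heat steam 100.0→124.5 °C): 245.6 × 1.97 × 24.5 = 11854 J
Total: 10669 + 82030 + 101924 + 554319 + 11854 = 760796 J = 761 kJ

q = 761 kJ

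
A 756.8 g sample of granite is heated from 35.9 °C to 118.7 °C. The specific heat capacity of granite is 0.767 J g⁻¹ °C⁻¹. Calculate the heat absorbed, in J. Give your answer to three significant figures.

q = m c ΔT = 756.8 × 0.767 × (118.7 − 35.9)
q = 756.8 × 0.767 × 82.8 = 48060 J

q = 48100 J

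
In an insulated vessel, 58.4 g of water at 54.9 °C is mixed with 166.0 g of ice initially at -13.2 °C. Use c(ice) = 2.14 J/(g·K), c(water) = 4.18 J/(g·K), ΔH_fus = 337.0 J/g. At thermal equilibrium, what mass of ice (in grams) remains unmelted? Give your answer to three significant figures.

m_ice remaining = 140 g

Heat to warm all ice to 0 °C: 166.0×2.14×13.2 = 4689.2 J
Heat released by water cooling to 0 °C: 58.4×4.18×54.9 = 13402 J
13402 J < 4689.2 + 166.0×337.0 = 60631.2 J, so not all ice melts; final T = 0 °C.
Heat left for melting: 13402 − 4689.2 = 8712.8 J
Mass melted = 8712.8 / 337.0 = 25.85 g
Ice remaining = 166.0 − 25.85 = 140.15 g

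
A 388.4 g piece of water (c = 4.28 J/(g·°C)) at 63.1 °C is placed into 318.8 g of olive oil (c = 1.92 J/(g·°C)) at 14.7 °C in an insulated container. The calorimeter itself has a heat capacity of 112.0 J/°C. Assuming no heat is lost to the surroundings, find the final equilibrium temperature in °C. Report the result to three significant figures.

T_f = 48.4 °C

Heat lost by water = heat gained by olive oil + calorimeter.
(388.4)(4.28)(63.1 − T) = [(318.8)(1.92) + 112.0](T − 14.7)
1662.352 (63.1 − T) = 724.096 (T − 14.7)
104890 − 1662.352 T = 724.096 T − 10644
115534 = 2386.448 T
T = 48.41 °C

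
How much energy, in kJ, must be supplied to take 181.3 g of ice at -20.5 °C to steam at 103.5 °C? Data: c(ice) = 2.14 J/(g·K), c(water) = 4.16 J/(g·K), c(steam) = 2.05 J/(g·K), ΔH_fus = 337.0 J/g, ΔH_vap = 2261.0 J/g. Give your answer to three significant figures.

q = 556 kJ

q1 (heat ice -20.5→0.0 °C): 181.3 × 2.14 × 20.5 = 7954 J
q2 (melt at 0 °C): 181.3 × 337.0 = 61098 J
q3 (heat water 0.0→100.0 °C): 181.3 × 4.16 × 100.0 = 75421 J
q4 (vaporize at 100 °C): 181.3 × 2261.0 = 409919 J
q5 (heat steam 100.0→103.5 °C): 181.3 × 2.05 × 3.5 = 1301 J
Total: 7954 + 61098 + 75421 + 409919 + 1301 = 555693 J = 556 kJ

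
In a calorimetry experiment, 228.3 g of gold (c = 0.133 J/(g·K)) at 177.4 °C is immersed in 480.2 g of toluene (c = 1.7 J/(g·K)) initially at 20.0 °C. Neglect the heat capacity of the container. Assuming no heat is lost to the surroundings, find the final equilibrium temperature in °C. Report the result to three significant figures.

T_f = 25.6 °C

Heat lost by gold = heat gained by toluene.
(228.3)(0.133)(177.4 − T) = (480.2)(1.7)(T − 20.0)
30.3639 (177.4 − T) = 816.34 (T − 20.0)
5386.6 − 30.3639 T = 816.34 T − 16327
21713.6 = 846.7039 T
T = 25.64 °C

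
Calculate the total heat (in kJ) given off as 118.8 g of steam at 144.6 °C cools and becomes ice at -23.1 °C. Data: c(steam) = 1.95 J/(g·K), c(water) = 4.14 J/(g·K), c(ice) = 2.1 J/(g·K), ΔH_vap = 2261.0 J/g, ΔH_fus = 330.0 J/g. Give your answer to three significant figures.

q1 (cool steam 144.6→100 °C): 118.8 × 1.95 × 44.6 = 10332 J
q2 (condense at 100 °C): 118.8 × 2261.0 = 268607 J
q3 (cool water 100→0 °C): 118.8 × 4.14 × 100.0 = 49183 J
q4 (freeze at 0 °C): 118.8 × 330.0 = 39204 J
q5 (cool ice 0→-23.1 °C): 118.8 × 2.1 × 23.1 = 5763 J
Total: 10332 + 268607 + 49183 + 39204 + 5763 = 373089 J = 373 kJ

q = 373 kJ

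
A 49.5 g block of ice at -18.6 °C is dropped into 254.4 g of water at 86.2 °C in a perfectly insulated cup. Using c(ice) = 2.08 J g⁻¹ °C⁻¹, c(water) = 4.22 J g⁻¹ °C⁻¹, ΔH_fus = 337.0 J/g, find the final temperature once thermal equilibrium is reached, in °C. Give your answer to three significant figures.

T_f = 57.7 °C

Heat to bring ice to 0 °C and melt it: q₁ = 49.5×2.08×18.6 + 49.5×337.0 = 18597 J
Heat the water can supply cooling to 0 °C: 254.4×4.22×86.2 = 92541.6 J > q₁, so all ice melts.
Energy balance: 254.4×4.22×(86.2 − T) = 18597 + 49.5×4.22×(T − 0)
1073.568(86.2 − T) = 18597 + 208.89 T
92541.6 − 18597 = 1282.458 T
T = 73944.6 / 1282.458 = 57.66 °C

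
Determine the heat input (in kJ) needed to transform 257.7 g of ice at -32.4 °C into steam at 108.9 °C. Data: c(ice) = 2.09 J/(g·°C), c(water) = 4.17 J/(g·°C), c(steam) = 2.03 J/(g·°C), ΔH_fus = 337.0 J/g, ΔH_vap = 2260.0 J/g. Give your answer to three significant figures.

q1 (heat ice -32.4→0.0 °C): 257.7 × 2.09 × 32.4 = 17450 J
q2 (melt at 0 °C): 257.7 × 337.0 = 86845 J
q3 (heat water 0.0→100.0 °C): 257.7 × 4.17 × 100.0 = 107461 J
q4 (vaporize at 100 °C): 257.7 × 2260.0 = 582402 J
q5 (heat steam 100.0→108.9 °C): 257.7 × 2.03 × 8.9 = 4656 J
Total: 17450 + 86845 + 107461 + 582402 + 4656 = 798814 J = 799 kJ

q = 799 kJ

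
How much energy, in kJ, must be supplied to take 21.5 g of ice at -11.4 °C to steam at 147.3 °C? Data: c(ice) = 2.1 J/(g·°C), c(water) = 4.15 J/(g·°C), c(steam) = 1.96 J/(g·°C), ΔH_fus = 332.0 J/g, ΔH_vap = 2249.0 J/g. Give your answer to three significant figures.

q1 (heat ice -11.4→0.0 °C): 21.5 × 2.1 × 11.4 = 515 J
q2 (melt at 0 °C): 21.5 × 332.0 = 7138 J
q3 (heat water 0.0→100.0 °C): 21.5 × 4.15 × 100.0 = 8923 J
q4 (vaporize at 100 °C): 21.5 × 2249.0 = 48354 J
q5 (heat steam 100.0→147.3 °C): 21.5 × 1.96 × 47.3 = 1993 J
Total: 515 + 7138 + 8923 + 48354 + 1993 = 66923 J = 66.9 kJ

q = 66.9 kJ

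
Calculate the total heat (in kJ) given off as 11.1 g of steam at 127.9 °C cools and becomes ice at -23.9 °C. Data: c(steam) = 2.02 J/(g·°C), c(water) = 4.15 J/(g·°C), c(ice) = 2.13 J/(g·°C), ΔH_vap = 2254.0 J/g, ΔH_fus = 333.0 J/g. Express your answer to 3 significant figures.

q1 (cool steam 127.9→100 °C): 11.1 × 2.02 × 27.9 = 626 J
q2 (condense at 100 °C): 11.1 × 2254.0 = 25019 J
q3 (cool water 100→0 °C): 11.1 × 4.15 × 100.0 = 4607 J
q4 (freeze at 0 °C): 11.1 × 333.0 = 3696 J
q5 (cool ice 0→-23.9 °C): 11.1 × 2.13 × 23.9 = 565 J
Total: 626 + 25019 + 4607 + 3696 + 565 = 34513 J = 34.5 kJ

q = 34.5 kJ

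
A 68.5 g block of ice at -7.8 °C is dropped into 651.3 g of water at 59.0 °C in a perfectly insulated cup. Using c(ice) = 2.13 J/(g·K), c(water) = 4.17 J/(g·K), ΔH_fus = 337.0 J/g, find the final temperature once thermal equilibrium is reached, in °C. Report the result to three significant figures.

Heat to bring ice to 0 °C and melt it: q₁ = 68.5×2.13×7.8 + 68.5×337.0 = 24223 J
Heat the water can supply cooling to 0 °C: 651.3×4.17×59.0 = 160239 J > q₁, so all ice melts.
Energy balance: 651.3×4.17×(59.0 − T) = 24223 + 68.5×4.17×(T − 0)
2715.921(59.0 − T) = 24223 + 285.645 T
160239 − 24223 = 3001.566 T
T = 136016 / 3001.566 = 45.32 °C

T_f = 45.3 °C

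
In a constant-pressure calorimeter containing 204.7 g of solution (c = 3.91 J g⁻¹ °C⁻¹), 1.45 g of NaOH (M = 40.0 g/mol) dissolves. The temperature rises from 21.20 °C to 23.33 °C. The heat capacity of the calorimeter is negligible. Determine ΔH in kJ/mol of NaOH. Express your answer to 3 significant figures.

|ΔT| = |23.33 − 21.20| = 2.13 °C
|q_surr| = (204.7 × 3.91) × 2.13 = 800.377 × 2.13 = 1705 J
n(NaOH) = 1.45 / 40.0 = 0.03625 mol
Temperature rose, so q_rxn = −|q_surr| = -1.705 kJ
ΔH = q_rxn / n = -47.03 kJ/mol

ΔH = -47.0 kJ/mol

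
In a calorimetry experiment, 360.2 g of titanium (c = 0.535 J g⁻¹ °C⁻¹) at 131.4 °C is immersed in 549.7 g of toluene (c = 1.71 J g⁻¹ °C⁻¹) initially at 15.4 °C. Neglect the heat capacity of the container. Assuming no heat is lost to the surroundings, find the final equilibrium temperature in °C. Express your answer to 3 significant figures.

T_f = 35.1 °C

Heat lost by titanium = heat gained by toluene.
(360.2)(0.535)(131.4 − T) = (549.7)(1.71)(T − 15.4)
192.707 (131.4 − T) = 939.987 (T − 15.4)
25322 − 192.707 T = 939.987 T − 14476
39798 = 1132.694 T
T = 35.14 °C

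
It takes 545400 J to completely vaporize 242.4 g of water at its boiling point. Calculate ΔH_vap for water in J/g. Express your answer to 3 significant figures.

ΔH_vap = q / m = 545400 / 242.4 = 2250 J/g

ΔH_vap = 2250 J/g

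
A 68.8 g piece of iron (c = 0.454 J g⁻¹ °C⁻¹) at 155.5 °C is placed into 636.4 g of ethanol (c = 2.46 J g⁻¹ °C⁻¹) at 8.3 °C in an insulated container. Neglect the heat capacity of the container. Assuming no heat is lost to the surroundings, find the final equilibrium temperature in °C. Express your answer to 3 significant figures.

T_f = 11.2 °C

Heat lost by iron = heat gained by ethanol.
(68.8)(0.454)(155.5 − T) = (636.4)(2.46)(T − 8.3)
31.2352 (155.5 − T) = 1565.544 (T − 8.3)
4857.1 − 31.2352 T = 1565.544 T − 12994
17851.1 = 1596.7792 T
T = 11.18 °C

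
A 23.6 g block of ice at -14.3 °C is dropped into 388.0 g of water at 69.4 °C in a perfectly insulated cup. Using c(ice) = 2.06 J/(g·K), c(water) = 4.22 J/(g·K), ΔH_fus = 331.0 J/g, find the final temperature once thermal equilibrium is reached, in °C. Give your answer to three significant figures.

T_f = 60.5 °C

Heat to bring ice to 0 °C and melt it: q₁ = 23.6×2.06×14.3 + 23.6×331.0 = 8506.8 J
Heat the water can supply cooling to 0 °C: 388.0×4.22×69.4 = 113633 J > q₁, so all ice melts.
Energy balance: 388.0×4.22×(69.4 − T) = 8506.8 + 23.6×4.22×(T − 0)
1637.36(69.4 − T) = 8506.8 + 99.592 T
113633 − 8506.8 = 1736.952 T
T = 105126.2 / 1736.952 = 60.52 °C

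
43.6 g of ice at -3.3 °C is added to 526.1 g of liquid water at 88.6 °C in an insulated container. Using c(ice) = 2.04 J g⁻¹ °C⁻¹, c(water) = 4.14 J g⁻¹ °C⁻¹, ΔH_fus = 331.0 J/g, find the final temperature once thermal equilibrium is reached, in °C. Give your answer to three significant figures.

Heat to bring ice to 0 °C and melt it: q₁ = 43.6×2.04×3.3 + 43.6×331.0 = 14725 J
Heat the water can supply cooling to 0 °C: 526.1×4.14×88.6 = 192976 J > q₁, so all ice melts.
Energy balance: 526.1×4.14×(88.6 − T) = 14725 + 43.6×4.14×(T − 0)
2178.054(88.6 − T) = 14725 + 180.504 T
192976 − 14725 = 2358.558 T
T = 178251 / 2358.558 = 75.58 °C

T_f = 75.6 °C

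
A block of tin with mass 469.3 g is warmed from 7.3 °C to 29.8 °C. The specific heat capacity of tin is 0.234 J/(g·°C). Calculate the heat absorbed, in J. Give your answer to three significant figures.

q = 2470 J

q = m c ΔT = 469.3 × 0.234 × (29.8 − 7.3)
q = 469.3 × 0.234 × 22.5 = 2471 J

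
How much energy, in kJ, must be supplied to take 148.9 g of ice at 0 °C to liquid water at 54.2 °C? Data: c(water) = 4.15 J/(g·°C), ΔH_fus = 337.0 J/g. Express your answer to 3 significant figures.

q = 83.7 kJ

q1 (melt at 0 °C): 148.9 × 337.0 = 50179 J
q2 (heat water 0.0→54.2 °C): 148.9 × 4.15 × 54.2 = 33492 J
Total: 50179 + 33492 = 83671 J = 83.7 kJ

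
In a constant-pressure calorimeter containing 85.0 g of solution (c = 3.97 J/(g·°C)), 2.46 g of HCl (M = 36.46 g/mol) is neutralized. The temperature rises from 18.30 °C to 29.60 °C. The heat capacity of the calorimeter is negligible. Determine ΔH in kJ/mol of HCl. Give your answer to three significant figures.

|ΔT| = |29.60 − 18.30| = 11.30 °C
|q_surr| = (85.0 × 3.97) × 11.30 = 337.45 × 11.30 = 3813 J
n(HCl) = 2.46 / 36.46 = 0.06747 mol
Temperature rose, so q_rxn = −|q_surr| = -3.813 kJ
ΔH = q_rxn / n = -56.51 kJ/mol

ΔH = -56.5 kJ/mol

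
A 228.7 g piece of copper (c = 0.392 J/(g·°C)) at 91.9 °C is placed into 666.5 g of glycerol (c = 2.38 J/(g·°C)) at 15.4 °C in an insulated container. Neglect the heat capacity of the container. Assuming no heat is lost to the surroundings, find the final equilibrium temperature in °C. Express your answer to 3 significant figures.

T_f = 19.5 °C

Heat lost by copper = heat gained by glycerol.
(228.7)(0.392)(91.9 − T) = (666.5)(2.38)(T − 15.4)
89.6504 (91.9 − T) = 1586.27 (T − 15.4)
8238.9 − 89.6504 T = 1586.27 T − 24429
32667.9 = 1675.9204 T
T = 19.49 °C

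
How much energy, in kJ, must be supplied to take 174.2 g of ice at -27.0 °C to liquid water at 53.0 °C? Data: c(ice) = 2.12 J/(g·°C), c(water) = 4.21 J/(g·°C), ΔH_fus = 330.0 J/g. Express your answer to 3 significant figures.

q = 106 kJ

q1 (heat ice -27.0→0.0 °C): 174.2 × 2.12 × 27.0 = 9971 J
q2 (melt at 0 °C): 174.2 × 330.0 = 57486 J
q3 (heat water 0.0→53.0 °C): 174.2 × 4.21 × 53.0 = 38869 J
Total: 9971 + 57486 + 38869 = 106326 J = 106 kJ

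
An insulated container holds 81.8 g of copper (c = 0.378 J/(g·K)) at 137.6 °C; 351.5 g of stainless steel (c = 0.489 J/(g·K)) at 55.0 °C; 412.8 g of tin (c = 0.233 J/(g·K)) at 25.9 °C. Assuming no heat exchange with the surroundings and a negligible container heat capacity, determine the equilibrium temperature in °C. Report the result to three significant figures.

Σ mᵢcᵢ(T − Tᵢ) = 0  ⇒  T = Σ mᵢcᵢTᵢ / Σ mᵢcᵢ
Σ mᵢcᵢ = 81.8×0.378 + 351.5×0.489 + 412.8×0.233 = 298.9863
Σ mᵢcᵢTᵢ = 30.9204×137.6 + 171.8835×55.0 + 96.1824×25.9 = 16199
T = 16199 / 298.9863 = 54.18 °C

T_f = 54.2 °C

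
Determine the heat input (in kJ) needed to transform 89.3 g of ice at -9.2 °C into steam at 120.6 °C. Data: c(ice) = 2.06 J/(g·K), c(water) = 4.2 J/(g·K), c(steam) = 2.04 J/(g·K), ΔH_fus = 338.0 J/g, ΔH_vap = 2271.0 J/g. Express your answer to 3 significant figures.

q = 276 kJ

q1 (heat ice -9.2→0.0 °C): 89.3 × 2.06 × 9.2 = 1692 J
q2 (melt at 0 °C): 89.3 × 338.0 = 30183 J
q3 (heat water 0.0→100.0 °C): 89.3 × 4.2 × 100.0 = 37506 J
q4 (vaporize at 100 °C): 89.3 × 2271.0 = 202800 J
q5 (heat steam 100.0→120.6 °C): 89.3 × 2.04 × 20.6 = 3753 J
Total: 1692 + 30183 + 37506 + 202800 + 3753 = 275934 J = 276 kJ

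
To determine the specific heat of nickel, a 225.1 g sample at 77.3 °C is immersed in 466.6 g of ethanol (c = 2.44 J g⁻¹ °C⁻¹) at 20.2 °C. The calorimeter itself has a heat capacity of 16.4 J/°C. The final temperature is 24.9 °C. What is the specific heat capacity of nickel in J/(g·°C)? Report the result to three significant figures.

q_gained = (466.6 × 2.44 + 16.4) × (24.9 − 20.2) = 5428 J
q_lost = 225.1 × c × (77.3 − 24.9) = 11795.24 c
Set equal: c = 5428 / 11795.24 = 0.460 J/(g·°C)

c = 0.460 J/(g·°C)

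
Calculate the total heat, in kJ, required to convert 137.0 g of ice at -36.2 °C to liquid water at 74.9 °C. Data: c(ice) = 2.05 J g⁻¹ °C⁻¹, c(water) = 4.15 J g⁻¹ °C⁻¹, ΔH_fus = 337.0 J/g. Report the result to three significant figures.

q = 98.9 kJ

q1 (heat ice -36.2→0.0 °C): 137.0 × 2.05 × 36.2 = 10167 J
q2 (melt at 0 °C): 137.0 × 337.0 = 46169 J
q3 (heat water 0.0→74.9 °C): 137.0 × 4.15 × 74.9 = 42584 J
Total: 10167 + 46169 + 42584 = 98920 J = 98.9 kJ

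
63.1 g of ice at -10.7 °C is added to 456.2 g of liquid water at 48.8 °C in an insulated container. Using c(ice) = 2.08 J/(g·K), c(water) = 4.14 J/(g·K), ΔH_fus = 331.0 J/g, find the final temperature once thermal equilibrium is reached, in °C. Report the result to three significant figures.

Heat to bring ice to 0 °C and melt it: q₁ = 63.1×2.08×10.7 + 63.1×331.0 = 22290 J
Heat the water can supply cooling to 0 °C: 456.2×4.14×48.8 = 92167.0 J > q₁, so all ice melts.
Energy balance: 456.2×4.14×(48.8 − T) = 22290 + 63.1×4.14×(T − 0)
1888.668(48.8 − T) = 22290 + 261.234 T
92167.0 − 22290 = 2149.902 T
T = 69877.0 / 2149.902 = 32.50 °C

T_f = 32.5 °C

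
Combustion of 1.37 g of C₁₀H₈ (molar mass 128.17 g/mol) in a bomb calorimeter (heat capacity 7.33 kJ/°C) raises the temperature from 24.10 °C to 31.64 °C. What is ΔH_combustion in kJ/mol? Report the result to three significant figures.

ΔT = 31.64 − 24.10 = 7.54 °C
q_cal = C_cal × ΔT = 7.33 × 7.54 = 55.2682 kJ
n = 1.37 / 128.17 = 0.01069 mol
q_rxn = −q_cal = -55.2682 kJ
ΔH = -55.2682 / 0.01069 = -5170 kJ/mol

ΔH = -5170 kJ/mol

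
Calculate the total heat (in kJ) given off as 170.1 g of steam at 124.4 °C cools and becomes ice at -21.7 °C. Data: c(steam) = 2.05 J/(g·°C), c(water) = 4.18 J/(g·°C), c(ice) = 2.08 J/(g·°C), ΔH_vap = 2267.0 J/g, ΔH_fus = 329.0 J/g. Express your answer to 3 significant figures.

q1 (cool steam 124.4→100 °C): 170.1 × 2.05 × 24.4 = 8508 J
q2 (condense at 100 °C): 170.1 × 2267.0 = 385617 J
q3 (cool water 100→0 °C): 170.1 × 4.18 × 100.0 = 71102 J
q4 (freeze at 0 °C): 170.1 × 329.0 = 55963 J
q5 (cool ice 0→-21.7 °C): 170.1 × 2.08 × 21.7 = 7678 J
Total: 8508 + 385617 + 71102 + 55963 + 7678 = 528868 J = 529 kJ

q = 529 kJ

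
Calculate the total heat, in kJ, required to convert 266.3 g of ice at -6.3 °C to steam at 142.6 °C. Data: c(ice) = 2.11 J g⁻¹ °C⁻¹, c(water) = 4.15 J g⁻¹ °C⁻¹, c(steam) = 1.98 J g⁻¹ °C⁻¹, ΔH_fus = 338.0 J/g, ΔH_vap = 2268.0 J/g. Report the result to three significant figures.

q1 (heat ice -6.3→0.0 °C): 266.3 × 2.11 × 6.3 = 3540 J
q2 (melt at 0 °C): 266.3 × 338.0 = 90009 J
q3 (heat water 0.0→100.0 °C): 266.3 × 4.15 × 100.0 = 110515 J
q4 (vaporize at 100 °C): 266.3 × 2268.0 = 603968 J
q5 (heat steam 100.0→142.6 °C): 266.3 × 1.98 × 42.6 = 22462 J
Total: 3540 + 90009 + 110515 + 603968 + 22462 = 830494 J = 830 kJ

q = 830 kJ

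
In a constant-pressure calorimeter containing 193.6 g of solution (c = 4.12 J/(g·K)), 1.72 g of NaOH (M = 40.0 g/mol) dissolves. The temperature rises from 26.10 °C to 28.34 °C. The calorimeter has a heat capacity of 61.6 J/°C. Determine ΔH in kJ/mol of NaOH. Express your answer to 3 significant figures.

ΔH = -44.8 kJ/mol

|ΔT| = |28.34 − 26.10| = 2.24 °C
|q_surr| = (193.6 × 4.12 + 61.6) × 2.24 = 859.232 × 2.24 = 1925 J
n(NaOH) = 1.72 / 40.0 = 0.04300 mol
Temperature rose, so q_rxn = −|q_surr| = -1.925 kJ
ΔH = q_rxn / n = -44.77 kJ/mol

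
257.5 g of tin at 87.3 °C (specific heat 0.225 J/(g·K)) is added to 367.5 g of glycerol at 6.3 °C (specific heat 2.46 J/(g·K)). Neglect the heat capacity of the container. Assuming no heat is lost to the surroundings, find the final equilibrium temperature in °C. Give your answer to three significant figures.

T_f = 11.2 °C

Heat lost by tin = heat gained by glycerol.
(257.5)(0.225)(87.3 − T) = (367.5)(2.46)(T − 6.3)
57.9375 (87.3 − T) = 904.05 (T − 6.3)
5057.9 − 57.9375 T = 904.05 T − 5695.5
10753.4 = 961.9875 T
T = 11.18 °C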